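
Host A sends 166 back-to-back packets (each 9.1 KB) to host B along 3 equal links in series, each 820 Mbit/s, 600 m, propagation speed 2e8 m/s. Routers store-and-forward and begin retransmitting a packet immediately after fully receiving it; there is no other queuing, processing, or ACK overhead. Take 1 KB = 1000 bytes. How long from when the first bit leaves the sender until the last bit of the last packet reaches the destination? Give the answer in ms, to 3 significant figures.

Per-hop transmission t_tx = L/R = 72800/820000000 = 0.0887805 ms.
Per-hop propagation t_prop = 600/200000000 = 0.003 ms.
Pipeline fill: first packet needs 3·t_tx to clear all hops; remaining 165 packets each add one t_tx.
Total = (3+166-1)·t_tx + 3·t_prop = 168·0.0887805 + 3·0.003 = 14.9 ms.

14.9 ms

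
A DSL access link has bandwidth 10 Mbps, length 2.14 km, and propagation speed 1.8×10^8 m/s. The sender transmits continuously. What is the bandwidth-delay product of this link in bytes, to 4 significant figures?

14.86 bytes

Propagation delay = 2140 / 180000000 = 1.18889e-05 s.
BDP = R × t_prop = 10000000 × 1.18889e-05 = 118.889 bits.
In bytes: 118.889/8 = 14.86 bytes.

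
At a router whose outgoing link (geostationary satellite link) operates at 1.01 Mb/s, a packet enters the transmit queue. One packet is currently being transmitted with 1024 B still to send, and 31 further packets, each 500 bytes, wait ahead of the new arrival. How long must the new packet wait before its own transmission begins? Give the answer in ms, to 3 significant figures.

131 ms

Each queued packet: L/R = 4000/1010000 = 3.9604 ms.
31 queued → 122.772 ms.
Plus remaining 8192 bits of current packet: 8.11089 ms.
Queuing delay = 131 ms.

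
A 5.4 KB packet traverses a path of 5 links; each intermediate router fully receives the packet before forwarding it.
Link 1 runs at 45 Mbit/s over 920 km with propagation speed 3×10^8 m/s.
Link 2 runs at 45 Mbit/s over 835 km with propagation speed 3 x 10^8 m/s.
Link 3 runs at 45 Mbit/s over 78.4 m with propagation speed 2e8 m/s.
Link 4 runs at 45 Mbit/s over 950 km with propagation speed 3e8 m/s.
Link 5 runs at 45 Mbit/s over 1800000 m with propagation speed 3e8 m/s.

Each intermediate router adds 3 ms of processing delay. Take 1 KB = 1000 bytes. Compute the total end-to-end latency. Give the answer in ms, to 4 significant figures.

L = 43200 bits.
Transmission delay per hop = L/R = 43200/45000000 = 0.96 ms; 5 hops → 4.8 ms.
Propagation delays (d/s per hop): 3.06667, 2.78333, 0.000392, 3.16667, 6 ms; sum = 15.0171 ms.
Processing at 4 router(s): 4 × 3 ms = 12 ms.
End-to-end = 31.82 ms.

31.82 ms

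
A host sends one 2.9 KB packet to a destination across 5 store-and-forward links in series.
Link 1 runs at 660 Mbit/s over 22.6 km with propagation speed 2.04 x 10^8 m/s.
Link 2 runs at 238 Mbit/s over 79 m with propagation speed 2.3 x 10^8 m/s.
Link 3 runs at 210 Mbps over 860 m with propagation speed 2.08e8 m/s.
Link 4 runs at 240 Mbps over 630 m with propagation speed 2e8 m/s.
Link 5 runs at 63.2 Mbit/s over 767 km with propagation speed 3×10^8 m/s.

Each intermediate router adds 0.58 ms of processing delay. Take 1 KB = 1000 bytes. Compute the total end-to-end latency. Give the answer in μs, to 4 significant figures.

5702 μs

L = 23200 bits.
Transmission delays (L/R per hop): 35.1515, 97.479, 110.476, 96.6667, 367.089 μs; sum = 706.862 μs.
Propagation delays (d/s per hop): 110.784, 0.343478, 4.13462, 3.15, 2556.67 μs; sum = 2675.08 μs.
Processing at 4 router(s): 4 × 0.58 ms = 2320 μs.
End-to-end = 5702 μs.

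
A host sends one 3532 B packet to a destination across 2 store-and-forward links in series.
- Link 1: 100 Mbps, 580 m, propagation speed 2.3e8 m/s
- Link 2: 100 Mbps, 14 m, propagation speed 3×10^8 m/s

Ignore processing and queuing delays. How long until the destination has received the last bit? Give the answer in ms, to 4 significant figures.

0.5677 ms

L = 3532 × 8 = 28256 bits.
Transmission delay per hop = L/R = 28256/100000000 = 0.28256 ms; 2 hops → 0.56512 ms.
Propagation delays (d/s per hop): 0.00252174, 4.66667e-05 ms; sum = 0.00256841 ms.
End-to-end = 0.5677 ms.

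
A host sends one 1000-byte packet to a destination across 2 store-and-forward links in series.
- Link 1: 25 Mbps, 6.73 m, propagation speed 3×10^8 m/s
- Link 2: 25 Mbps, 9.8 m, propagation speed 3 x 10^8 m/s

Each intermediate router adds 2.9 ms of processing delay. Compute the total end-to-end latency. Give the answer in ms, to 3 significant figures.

L = 1000 × 8 = 8000 bits.
Transmission delay per hop = L/R = 8000/25000000 = 0.32 ms; 2 hops → 0.64 ms.
Propagation delays (d/s per hop): 2.24333e-05, 3.26667e-05 ms; sum = 5.51e-05 ms.
Processing at 1 router(s): 1 × 2.9 ms = 2.9 ms.
End-to-end = 3.54 ms.

3.54 ms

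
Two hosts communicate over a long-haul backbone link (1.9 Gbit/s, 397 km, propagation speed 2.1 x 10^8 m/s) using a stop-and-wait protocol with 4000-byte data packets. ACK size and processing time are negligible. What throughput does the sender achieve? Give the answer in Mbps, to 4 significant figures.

8.426 Mbps

t_tx = L/R = 32000/1900000000 = 1.68421e-05 s.
t_prop = 397000/210000000 = 0.00189048 s; RTT = 0.00378095 s.
Cycle = t_tx + RTT = 0.00379779 s.
Throughput = L / cycle = 32000 / 0.00379779 = 8.426 Mbps.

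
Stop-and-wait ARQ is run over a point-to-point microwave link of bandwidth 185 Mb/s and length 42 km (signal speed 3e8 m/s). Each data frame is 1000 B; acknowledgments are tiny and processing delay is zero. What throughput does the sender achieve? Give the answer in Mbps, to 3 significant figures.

t_tx = L/R = 8000/185000000 = 4.32432e-05 s.
t_prop = 42000/300000000 = 0.00014 s; RTT = 0.00028 s.
Cycle = t_tx + RTT = 0.000323243 s.
Throughput = L / cycle = 8000 / 0.000323243 = 24.7 Mbps.

24.7 Mbps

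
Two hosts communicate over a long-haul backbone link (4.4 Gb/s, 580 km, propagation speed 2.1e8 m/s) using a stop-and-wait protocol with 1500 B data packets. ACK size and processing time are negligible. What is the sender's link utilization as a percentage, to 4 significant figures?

t_tx = L/R = 12000/4400000000 = 2.72727e-06 s.
t_prop = 580000/210000000 = 0.0027619 s; RTT = 0.00552381 s.
Cycle = t_tx + RTT = 0.00552654 s.
Utilization = t_tx / cycle = 2.72727e-06/0.00552654 = 0.04935 %.

0.04935 %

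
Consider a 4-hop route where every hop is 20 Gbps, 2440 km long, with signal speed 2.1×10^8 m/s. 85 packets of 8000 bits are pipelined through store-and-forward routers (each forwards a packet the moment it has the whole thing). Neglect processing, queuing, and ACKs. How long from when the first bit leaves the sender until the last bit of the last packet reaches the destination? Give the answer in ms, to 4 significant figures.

46.51 ms

Per-hop transmission t_tx = L/R = 8000/20000000000 = 0.0004 ms.
Per-hop propagation t_prop = 2440000/210000000 = 11.619 ms.
Pipeline fill: first packet needs 4·t_tx to clear all hops; remaining 84 packets each add one t_tx.
Total = (4+85-1)·t_tx + 4·t_prop = 88·0.0004 + 4·11.619 = 46.51 ms.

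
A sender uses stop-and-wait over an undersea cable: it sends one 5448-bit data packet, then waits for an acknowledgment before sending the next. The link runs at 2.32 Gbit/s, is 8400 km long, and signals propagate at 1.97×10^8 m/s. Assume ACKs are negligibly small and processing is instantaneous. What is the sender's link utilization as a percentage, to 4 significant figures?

0.002754 %

t_tx = L/R = 5448/2320000000 = 2.34828e-06 s.
t_prop = 8400000/197000000 = 0.0426396 s; RTT = 0.0852792 s.
Cycle = t_tx + RTT = 0.0852815 s.
Utilization = t_tx / cycle = 2.34828e-06/0.0852815 = 0.002754 %.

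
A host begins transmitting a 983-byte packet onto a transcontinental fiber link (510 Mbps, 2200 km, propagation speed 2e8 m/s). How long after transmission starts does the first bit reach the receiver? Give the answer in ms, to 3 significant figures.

11.0 ms

First bit experiences only propagation delay: d/s = 2200000/200000000 = 11.0 ms.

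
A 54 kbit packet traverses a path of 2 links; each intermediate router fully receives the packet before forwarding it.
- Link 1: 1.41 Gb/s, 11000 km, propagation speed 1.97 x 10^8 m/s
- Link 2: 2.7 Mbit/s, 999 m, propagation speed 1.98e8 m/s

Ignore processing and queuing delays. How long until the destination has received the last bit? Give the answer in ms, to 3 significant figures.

75.9 ms

L = 54000 bits.
Transmission delays (L/R per hop): 0.0382979, 20 ms; sum = 20.0383 ms.
Propagation delays (d/s per hop): 55.8376, 0.00504545 ms; sum = 55.8426 ms.
End-to-end = 75.9 ms.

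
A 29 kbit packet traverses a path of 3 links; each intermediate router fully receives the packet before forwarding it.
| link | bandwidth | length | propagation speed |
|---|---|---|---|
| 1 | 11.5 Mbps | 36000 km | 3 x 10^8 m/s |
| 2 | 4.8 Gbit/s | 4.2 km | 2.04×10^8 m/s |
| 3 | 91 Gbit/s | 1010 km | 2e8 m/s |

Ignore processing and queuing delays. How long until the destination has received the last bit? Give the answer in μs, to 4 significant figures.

L = 29000 bits.
Transmission delays (L/R per hop): 2521.74, 6.04167, 0.318681 μs; sum = 2528.1 μs.
Propagation delays (d/s per hop): 120000, 20.5882, 5050 μs; sum = 125071 μs.
End-to-end = 127600 μs.

127600 μs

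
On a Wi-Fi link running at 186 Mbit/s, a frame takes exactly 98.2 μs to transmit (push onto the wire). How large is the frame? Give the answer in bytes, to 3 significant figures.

L = R × t_tx = 186000000 b/s × 9.82e-05 s = 18265.2 bits.
In bytes: 18265.2 / 8 = 2280 bytes.

2280 bytes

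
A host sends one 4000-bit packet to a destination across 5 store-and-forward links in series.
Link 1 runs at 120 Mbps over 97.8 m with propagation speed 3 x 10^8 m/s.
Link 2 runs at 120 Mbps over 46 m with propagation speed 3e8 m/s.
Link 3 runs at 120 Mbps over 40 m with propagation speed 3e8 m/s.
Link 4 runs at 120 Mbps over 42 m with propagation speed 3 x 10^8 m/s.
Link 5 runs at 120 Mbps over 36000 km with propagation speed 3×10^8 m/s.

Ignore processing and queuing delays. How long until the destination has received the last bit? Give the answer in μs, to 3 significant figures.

Transmission delay per hop = L/R = 4000/120000000 = 33.3333 μs; 5 hops → 166.667 μs.
Propagation delays (d/s per hop): 0.326, 0.153333, 0.133333, 0.14, 120000 μs; sum = 120001 μs.
End-to-end = 120000 μs.

120000 μs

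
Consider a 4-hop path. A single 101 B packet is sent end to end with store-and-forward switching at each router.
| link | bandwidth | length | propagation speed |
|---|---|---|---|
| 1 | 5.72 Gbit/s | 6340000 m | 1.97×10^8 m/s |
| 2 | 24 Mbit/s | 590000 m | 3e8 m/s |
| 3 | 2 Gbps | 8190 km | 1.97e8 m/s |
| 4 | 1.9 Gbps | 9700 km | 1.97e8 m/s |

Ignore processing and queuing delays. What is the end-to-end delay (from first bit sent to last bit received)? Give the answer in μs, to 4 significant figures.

125000 μs

L = 101 × 8 = 808 bits.
Transmission delays (L/R per hop): 0.141259, 33.6667, 0.404, 0.425263 μs; sum = 34.6372 μs.
Propagation delays (d/s per hop): 32182.7, 1966.67, 41573.6, 49238.6 μs; sum = 124962 μs.
End-to-end = 125000 μs.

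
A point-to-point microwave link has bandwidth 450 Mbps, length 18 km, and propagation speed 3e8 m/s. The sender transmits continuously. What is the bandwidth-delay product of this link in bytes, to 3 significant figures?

3380 bytes

Propagation delay = 18000 / 300000000 = 6e-05 s.
BDP = R × t_prop = 450000000 × 6e-05 = 27000 bits.
In bytes: 27000/8 = 3380 bytes.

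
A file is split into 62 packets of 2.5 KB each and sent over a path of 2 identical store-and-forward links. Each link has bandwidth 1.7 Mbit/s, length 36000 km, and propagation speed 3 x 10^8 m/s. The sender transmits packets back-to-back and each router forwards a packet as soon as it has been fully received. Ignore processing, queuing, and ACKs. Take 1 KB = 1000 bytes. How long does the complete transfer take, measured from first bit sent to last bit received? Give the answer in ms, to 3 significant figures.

Per-hop transmission t_tx = L/R = 20000/1700000 = 11.7647 ms.
Per-hop propagation t_prop = 36000000/300000000 = 120 ms.
Pipeline fill: first packet needs 2·t_tx to clear all hops; remaining 61 packets each add one t_tx.
Total = (2+62-1)·t_tx + 2·t_prop = 63·11.7647 + 2·120 = 981 ms.

981 ms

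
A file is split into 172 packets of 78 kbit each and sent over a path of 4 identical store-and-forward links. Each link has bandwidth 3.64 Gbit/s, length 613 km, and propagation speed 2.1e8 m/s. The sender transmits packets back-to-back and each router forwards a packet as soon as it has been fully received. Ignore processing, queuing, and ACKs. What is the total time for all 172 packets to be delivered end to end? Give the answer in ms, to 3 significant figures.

Per-hop transmission t_tx = L/R = 78000/3640000000 = 0.0214286 ms.
Per-hop propagation t_prop = 613000/210000000 = 2.91905 ms.
Pipeline fill: first packet needs 4·t_tx to clear all hops; remaining 171 packets each add one t_tx.
Total = (4+172-1)·t_tx + 4·t_prop = 175·0.0214286 + 4·2.91905 = 15.4 ms.

15.4 ms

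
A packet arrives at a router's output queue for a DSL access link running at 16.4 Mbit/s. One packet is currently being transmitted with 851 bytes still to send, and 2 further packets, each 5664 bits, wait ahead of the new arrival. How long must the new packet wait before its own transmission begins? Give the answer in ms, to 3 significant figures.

Each queued packet: L/R = 5664/1.64e+07 = 0.345366 ms.
2 queued → 0.690732 ms.
Plus remaining 6808 bits of current packet: 0.415122 ms.
Queuing delay = 1.11 ms.

1.11 ms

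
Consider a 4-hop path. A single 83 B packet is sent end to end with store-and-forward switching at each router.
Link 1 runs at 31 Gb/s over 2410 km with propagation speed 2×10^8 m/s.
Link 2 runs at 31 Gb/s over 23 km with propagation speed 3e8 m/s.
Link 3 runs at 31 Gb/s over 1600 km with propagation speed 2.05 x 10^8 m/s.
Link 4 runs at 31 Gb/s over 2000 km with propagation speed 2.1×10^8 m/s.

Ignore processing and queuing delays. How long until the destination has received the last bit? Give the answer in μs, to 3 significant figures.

L = 83 × 8 = 664 bits.
Transmission delay per hop = L/R = 664/31000000000 = 0.0214194 μs; 4 hops → 0.0856774 μs.
Propagation delays (d/s per hop): 12050, 76.6667, 7804.88, 9523.81 μs; sum = 29455.4 μs.
End-to-end = 29500 μs.

29500 μs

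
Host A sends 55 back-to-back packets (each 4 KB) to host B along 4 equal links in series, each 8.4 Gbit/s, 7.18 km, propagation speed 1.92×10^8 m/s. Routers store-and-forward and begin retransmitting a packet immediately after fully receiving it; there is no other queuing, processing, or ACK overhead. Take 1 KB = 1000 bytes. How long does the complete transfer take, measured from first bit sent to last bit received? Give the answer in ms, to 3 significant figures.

Per-hop transmission t_tx = L/R = 32000/8400000000 = 0.00380952 ms.
Per-hop propagation t_prop = 7180/192000000 = 0.0373958 ms.
Pipeline fill: first packet needs 4·t_tx to clear all hops; remaining 54 packets each add one t_tx.
Total = (4+55-1)·t_tx + 4·t_prop = 58·0.00380952 + 4·0.0373958 = 0.371 ms.

0.371 ms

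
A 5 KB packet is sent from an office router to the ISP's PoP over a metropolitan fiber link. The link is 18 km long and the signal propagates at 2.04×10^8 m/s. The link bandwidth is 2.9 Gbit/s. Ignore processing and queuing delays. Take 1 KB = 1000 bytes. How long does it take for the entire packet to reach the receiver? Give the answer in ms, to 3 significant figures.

0.102 ms

L = 40000 bits.
Transmission delay = L/R = 40000 / 2900000000 = 0.0137931 ms.
Propagation delay = d/s = 18000 m / 204000000 m/s = 0.0882353 ms.
Total = 0.102 ms.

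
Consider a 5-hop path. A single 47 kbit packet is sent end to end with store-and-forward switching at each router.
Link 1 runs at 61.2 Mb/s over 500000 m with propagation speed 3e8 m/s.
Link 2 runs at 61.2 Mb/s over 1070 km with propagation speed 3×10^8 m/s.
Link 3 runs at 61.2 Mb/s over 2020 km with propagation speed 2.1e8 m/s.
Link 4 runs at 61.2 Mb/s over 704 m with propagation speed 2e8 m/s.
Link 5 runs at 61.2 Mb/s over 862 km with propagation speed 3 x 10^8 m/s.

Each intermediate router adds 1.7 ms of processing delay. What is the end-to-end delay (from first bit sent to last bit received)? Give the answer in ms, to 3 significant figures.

28.4 ms

L = 47000 bits.
Transmission delay per hop = L/R = 47000/61200000 = 0.767974 ms; 5 hops → 3.83987 ms.
Propagation delays (d/s per hop): 1.66667, 3.56667, 9.61905, 0.00352, 2.87333 ms; sum = 17.7292 ms.
Processing at 4 router(s): 4 × 1.7 ms = 6.8 ms.
End-to-end = 28.4 ms.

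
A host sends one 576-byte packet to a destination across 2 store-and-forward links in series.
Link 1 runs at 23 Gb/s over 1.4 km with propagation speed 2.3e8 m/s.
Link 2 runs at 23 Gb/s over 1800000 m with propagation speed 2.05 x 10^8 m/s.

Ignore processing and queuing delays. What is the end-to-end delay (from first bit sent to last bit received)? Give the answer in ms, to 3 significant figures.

L = 576 × 8 = 4608 bits.
Transmission delay per hop = L/R = 4608/23000000000 = 0.000200348 ms; 2 hops → 0.000400696 ms.
Propagation delays (d/s per hop): 0.00608696, 8.78049 ms; sum = 8.78657 ms.
End-to-end = 8.79 ms.

8.79 ms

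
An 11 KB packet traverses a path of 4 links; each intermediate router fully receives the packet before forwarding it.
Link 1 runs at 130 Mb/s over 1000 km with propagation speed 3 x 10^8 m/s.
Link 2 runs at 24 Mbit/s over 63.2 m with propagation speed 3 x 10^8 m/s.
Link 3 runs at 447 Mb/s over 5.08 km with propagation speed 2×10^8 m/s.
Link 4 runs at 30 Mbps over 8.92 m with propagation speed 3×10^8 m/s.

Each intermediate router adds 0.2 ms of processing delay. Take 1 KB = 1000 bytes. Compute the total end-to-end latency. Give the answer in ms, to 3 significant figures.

11.4 ms

L = 88000 bits.
Transmission delays (L/R per hop): 0.676923, 3.66667, 0.196868, 2.93333 ms; sum = 7.47379 ms.
Propagation delays (d/s per hop): 3.33333, 0.000210667, 0.0254, 2.97333e-05 ms; sum = 3.35897 ms.
Processing at 3 router(s): 3 × 0.2 ms = 0.6 ms.
End-to-end = 11.4 ms.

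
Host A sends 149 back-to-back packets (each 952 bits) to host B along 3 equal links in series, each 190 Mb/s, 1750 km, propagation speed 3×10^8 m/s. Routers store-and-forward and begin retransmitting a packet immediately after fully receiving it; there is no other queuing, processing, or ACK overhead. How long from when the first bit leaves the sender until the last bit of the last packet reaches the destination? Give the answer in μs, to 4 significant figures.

Per-hop transmission t_tx = L/R = 952/190000000 = 5.01053 μs.
Per-hop propagation t_prop = 1750000/300000000 = 5833.33 μs.
Pipeline fill: first packet needs 3·t_tx to clear all hops; remaining 148 packets each add one t_tx.
Total = (3+149-1)·t_tx + 3·t_prop = 151·5.01053 + 3·5833.33 = 18260 μs.

18260 μs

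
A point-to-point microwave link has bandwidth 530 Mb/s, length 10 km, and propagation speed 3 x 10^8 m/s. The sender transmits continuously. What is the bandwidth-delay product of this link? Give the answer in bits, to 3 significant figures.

17700 bits

Propagation delay = 10000 / 300000000 = 3.33333e-05 s.
BDP = R × t_prop = 530000000 × 3.33333e-05 = 17666.7 bits.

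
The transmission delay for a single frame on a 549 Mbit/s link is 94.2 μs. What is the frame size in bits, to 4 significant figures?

L = R × t_tx = 549000000 b/s × 9.42e-05 s = 51715.8 bits.

51720 bits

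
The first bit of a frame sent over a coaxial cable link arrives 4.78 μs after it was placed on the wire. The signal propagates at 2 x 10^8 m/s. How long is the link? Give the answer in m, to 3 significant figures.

956 m

d = s × t_prop = 200000000 × 4.78e-06 = 956 m.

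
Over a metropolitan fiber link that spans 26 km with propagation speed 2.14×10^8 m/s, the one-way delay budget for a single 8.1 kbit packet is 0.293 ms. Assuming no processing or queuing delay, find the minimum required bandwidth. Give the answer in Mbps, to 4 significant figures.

Propagation delay = 26000 / 214000000 = 0.121495 ms.
Transmission budget = 0.293 − 0.121495 = 0.171505 ms.
R ≥ L / t_tx = 8100 bits / 0.000171505 s = 47.23 Mbps.

47.23 Mbps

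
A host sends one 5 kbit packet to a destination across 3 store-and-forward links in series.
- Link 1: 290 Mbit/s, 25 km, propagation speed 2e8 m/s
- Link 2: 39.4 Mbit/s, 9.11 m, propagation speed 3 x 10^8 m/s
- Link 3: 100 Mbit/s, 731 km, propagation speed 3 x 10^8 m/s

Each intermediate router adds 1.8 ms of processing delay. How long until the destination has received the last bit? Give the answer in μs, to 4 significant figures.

L = 5000 bits.
Transmission delays (L/R per hop): 17.2414, 126.904, 50 μs; sum = 194.145 μs.
Propagation delays (d/s per hop): 125, 0.0303667, 2436.67 μs; sum = 2561.7 μs.
Processing at 2 router(s): 2 × 1.8 ms = 3600 μs.
End-to-end = 6356 μs.

6356 μs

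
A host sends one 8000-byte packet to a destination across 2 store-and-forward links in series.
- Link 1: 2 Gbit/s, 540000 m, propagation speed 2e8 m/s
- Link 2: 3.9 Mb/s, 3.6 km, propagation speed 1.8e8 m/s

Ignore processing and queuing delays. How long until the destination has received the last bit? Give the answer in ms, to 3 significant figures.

L = 8000 × 8 = 64000 bits.
Transmission delays (L/R per hop): 0.032, 16.4103 ms; sum = 16.4423 ms.
Propagation delays (d/s per hop): 2.7, 0.02 ms; sum = 2.72 ms.
End-to-end = 19.2 ms.

19.2 ms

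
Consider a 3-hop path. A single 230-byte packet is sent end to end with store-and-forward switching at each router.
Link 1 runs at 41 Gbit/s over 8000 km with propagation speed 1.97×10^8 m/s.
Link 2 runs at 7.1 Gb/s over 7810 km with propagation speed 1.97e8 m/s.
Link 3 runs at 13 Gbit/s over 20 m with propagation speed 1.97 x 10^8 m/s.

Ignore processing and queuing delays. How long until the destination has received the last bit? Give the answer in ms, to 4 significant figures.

L = 230 × 8 = 1840 bits.
Transmission delays (L/R per hop): 4.4878e-05, 0.000259155, 0.000141538 ms; sum = 0.000445571 ms.
Propagation delays (d/s per hop): 40.6091, 39.6447, 0.000101523 ms; sum = 80.2539 ms.
End-to-end = 80.25 ms.

80.25 ms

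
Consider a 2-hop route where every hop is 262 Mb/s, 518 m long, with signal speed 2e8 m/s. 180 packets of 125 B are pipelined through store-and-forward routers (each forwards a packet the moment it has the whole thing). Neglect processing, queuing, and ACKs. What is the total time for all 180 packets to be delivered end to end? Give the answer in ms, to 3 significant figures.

Per-hop transmission t_tx = L/R = 1000/262000000 = 0.00381679 ms.
Per-hop propagation t_prop = 518/200000000 = 0.00259 ms.
Pipeline fill: first packet needs 2·t_tx to clear all hops; remaining 179 packets each add one t_tx.
Total = (2+180-1)·t_tx + 2·t_prop = 181·0.00381679 + 2·0.00259 = 0.696 ms.

0.696 ms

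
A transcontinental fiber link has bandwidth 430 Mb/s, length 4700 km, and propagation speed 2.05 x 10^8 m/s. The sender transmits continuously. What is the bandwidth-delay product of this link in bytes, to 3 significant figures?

1230000 bytes

Propagation delay = 4700000 / 2.05e+08 = 0.0229268 s.
BDP = R × t_prop = 430000000 × 0.0229268 = 9858540 bits.
In bytes: 9858540/8 = 1230000 bytes.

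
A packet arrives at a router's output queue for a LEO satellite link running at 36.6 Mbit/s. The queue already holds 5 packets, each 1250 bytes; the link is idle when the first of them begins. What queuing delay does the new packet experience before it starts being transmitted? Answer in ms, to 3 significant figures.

Each queued packet: L/R = 10000/36600000 = 0.273224 ms.
5 queued → 1.36612 ms.
Queuing delay = 1.37 ms.

1.37 ms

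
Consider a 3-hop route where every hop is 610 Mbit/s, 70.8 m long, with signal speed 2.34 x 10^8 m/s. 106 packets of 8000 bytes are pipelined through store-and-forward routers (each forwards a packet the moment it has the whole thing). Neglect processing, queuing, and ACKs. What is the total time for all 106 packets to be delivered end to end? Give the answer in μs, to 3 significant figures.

11300 μs

Per-hop transmission t_tx = L/R = 64000/610000000 = 104.918 μs.
Per-hop propagation t_prop = 70.8/234000000 = 0.302564 μs.
Pipeline fill: first packet needs 3·t_tx to clear all hops; remaining 105 packets each add one t_tx.
Total = (3+106-1)·t_tx + 3·t_prop = 108·104.918 + 3·0.302564 = 11300 μs.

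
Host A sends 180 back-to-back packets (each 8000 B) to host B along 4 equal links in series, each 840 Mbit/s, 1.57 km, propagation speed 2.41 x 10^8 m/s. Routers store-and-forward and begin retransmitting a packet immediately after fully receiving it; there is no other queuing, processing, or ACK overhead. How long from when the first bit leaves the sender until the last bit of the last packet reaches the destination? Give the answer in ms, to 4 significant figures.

Per-hop transmission t_tx = L/R = 64000/840000000 = 0.0761905 ms.
Per-hop propagation t_prop = 1570/241000000 = 0.00651452 ms.
Pipeline fill: first packet needs 4·t_tx to clear all hops; remaining 179 packets each add one t_tx.
Total = (4+180-1)·t_tx + 4·t_prop = 183·0.0761905 + 4·0.00651452 = 13.97 ms.

13.97 ms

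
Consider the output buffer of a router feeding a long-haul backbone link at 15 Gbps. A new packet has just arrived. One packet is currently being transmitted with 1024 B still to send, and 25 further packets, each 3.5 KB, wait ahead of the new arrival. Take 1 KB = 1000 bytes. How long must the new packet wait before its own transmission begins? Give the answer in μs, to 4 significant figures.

Each queued packet: L/R = 28000/15000000000 = 1.86667 μs.
25 queued → 46.6667 μs.
Plus remaining 8192 bits of current packet: 0.546133 μs.
Queuing delay = 47.21 μs.

47.21 μs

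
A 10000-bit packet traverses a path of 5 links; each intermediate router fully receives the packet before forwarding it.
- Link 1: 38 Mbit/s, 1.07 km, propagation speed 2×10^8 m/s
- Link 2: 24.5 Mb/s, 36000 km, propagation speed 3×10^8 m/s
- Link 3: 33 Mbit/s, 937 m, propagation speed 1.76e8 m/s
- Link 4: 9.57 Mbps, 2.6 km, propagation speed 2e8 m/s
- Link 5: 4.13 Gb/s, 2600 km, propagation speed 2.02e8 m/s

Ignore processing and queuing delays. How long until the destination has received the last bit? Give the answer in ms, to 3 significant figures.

Transmission delays (L/R per hop): 0.263158, 0.408163, 0.30303, 1.04493, 0.00242131 ms; sum = 2.0217 ms.
Propagation delays (d/s per hop): 0.00535, 120, 0.00532386, 0.013, 12.8713 ms; sum = 132.895 ms.
End-to-end = 135 ms.

135 ms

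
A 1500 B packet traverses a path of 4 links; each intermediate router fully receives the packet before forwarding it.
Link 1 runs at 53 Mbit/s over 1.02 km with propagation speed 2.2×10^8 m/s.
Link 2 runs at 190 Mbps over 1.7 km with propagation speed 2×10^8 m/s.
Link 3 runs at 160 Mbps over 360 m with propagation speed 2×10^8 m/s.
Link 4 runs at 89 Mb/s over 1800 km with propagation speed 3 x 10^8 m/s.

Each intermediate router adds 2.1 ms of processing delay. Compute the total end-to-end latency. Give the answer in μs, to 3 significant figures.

L = 1500 × 8 = 12000 bits.
Transmission delays (L/R per hop): 226.415, 63.1579, 75, 134.831 μs; sum = 499.404 μs.
Propagation delays (d/s per hop): 4.63636, 8.5, 1.8, 6000 μs; sum = 6014.94 μs.
Processing at 3 router(s): 3 × 2.1 ms = 6300 μs.
End-to-end = 12800 μs.

12800 μs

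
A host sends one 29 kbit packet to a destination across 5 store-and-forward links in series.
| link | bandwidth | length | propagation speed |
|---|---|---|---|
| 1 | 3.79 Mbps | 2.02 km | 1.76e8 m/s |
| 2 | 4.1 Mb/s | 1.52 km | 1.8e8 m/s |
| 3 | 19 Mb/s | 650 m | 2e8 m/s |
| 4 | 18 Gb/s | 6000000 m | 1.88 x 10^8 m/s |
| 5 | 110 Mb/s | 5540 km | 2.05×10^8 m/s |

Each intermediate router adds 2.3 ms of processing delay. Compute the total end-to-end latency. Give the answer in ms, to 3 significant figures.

L = 29000 bits.
Transmission delays (L/R per hop): 7.65172, 7.07317, 1.52632, 0.00161111, 0.263636 ms; sum = 16.5164 ms.
Propagation delays (d/s per hop): 0.0114773, 0.00844444, 0.00325, 31.9149, 27.0244 ms; sum = 58.9625 ms.
Processing at 4 router(s): 4 × 2.3 ms = 9.2 ms.
End-to-end = 84.7 ms.

84.7 ms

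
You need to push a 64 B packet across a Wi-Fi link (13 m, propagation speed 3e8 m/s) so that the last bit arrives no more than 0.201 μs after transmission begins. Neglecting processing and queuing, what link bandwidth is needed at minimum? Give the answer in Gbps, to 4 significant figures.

L = 512 bits.
Propagation delay = 13 / 300000000 = 0.0433333 μs.
Transmission budget = 0.201 − 0.0433333 = 0.157667 μs.
R ≥ L / t_tx = 512 bits / 1.57667e-07 s = 3.247 Gbps.

3.247 Gbps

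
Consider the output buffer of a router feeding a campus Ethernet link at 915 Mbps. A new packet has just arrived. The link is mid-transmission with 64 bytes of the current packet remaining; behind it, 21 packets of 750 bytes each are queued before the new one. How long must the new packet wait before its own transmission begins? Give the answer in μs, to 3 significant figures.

Each queued packet: L/R = 6000/915000000 = 6.55738 μs.
21 queued → 137.705 μs.
Plus remaining 512 bits of current packet: 0.559563 μs.
Queuing delay = 138 μs.

138 μs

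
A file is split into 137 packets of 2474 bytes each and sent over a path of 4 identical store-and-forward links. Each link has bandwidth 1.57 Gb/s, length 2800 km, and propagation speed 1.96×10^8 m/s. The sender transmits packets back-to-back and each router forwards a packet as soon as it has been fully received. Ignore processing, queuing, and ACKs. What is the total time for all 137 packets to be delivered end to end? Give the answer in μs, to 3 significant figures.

58900 μs

Per-hop transmission t_tx = L/R = 19792/1570000000 = 12.6064 μs.
Per-hop propagation t_prop = 2800000/196000000 = 14285.7 μs.
Pipeline fill: first packet needs 4·t_tx to clear all hops; remaining 136 packets each add one t_tx.
Total = (4+137-1)·t_tx + 4·t_prop = 140·12.6064 + 4·14285.7 = 58900 μs.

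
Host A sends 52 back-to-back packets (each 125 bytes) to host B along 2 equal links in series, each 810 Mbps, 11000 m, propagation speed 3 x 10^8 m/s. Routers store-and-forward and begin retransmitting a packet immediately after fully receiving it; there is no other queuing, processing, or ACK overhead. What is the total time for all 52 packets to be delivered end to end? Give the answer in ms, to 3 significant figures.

0.139 ms

Per-hop transmission t_tx = L/R = 1000/810000000 = 0.00123457 ms.
Per-hop propagation t_prop = 11000/300000000 = 0.0366667 ms.
Pipeline fill: first packet needs 2·t_tx to clear all hops; remaining 51 packets each add one t_tx.
Total = (2+52-1)·t_tx + 2·t_prop = 53·0.00123457 + 2·0.0366667 = 0.139 ms.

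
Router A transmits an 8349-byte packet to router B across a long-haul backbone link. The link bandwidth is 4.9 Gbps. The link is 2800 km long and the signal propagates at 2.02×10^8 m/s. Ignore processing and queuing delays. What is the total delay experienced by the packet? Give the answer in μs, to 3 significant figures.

13900 μs

L = 8349 × 8 = 66792 bits.
Transmission delay = L/R = 66792 / 4900000000 = 13.631 μs.
Propagation delay = d/s = 2800000 m / 202000000 m/s = 13861.4 μs.
Total = 13900 μs.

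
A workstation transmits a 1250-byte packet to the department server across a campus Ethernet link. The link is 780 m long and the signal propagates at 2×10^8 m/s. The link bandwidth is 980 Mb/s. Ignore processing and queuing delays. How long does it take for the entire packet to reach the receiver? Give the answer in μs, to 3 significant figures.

14.1 μs

L = 1250 × 8 = 10000 bits.
Transmission delay = L/R = 10000 / 980000000 = 10.2041 μs.
Propagation delay = d/s = 780 m / 200000000 m/s = 3.9 μs.
Total = 14.1 μs.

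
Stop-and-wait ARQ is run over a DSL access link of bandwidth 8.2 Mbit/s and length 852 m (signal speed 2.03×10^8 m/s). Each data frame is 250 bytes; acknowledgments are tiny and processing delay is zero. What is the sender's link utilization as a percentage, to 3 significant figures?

96.7 %

t_tx = L/R = 2000/8.2e+06 = 0.000243902 s.
t_prop = 852/2.03e+08 = 4.19704e-06 s; RTT = 8.39409e-06 s.
Cycle = t_tx + RTT = 0.000252297 s.
Utilization = t_tx / cycle = 0.000243902/0.000252297 = 96.7 %.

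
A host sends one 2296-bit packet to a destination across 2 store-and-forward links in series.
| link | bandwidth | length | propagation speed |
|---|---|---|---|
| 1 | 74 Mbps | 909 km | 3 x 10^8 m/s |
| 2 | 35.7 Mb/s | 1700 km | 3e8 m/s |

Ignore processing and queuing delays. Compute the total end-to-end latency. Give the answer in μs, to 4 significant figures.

Transmission delays (L/R per hop): 31.027, 64.3137 μs; sum = 95.3408 μs.
Propagation delays (d/s per hop): 3030, 5666.67 μs; sum = 8696.67 μs.
End-to-end = 8792 μs.

8792 μs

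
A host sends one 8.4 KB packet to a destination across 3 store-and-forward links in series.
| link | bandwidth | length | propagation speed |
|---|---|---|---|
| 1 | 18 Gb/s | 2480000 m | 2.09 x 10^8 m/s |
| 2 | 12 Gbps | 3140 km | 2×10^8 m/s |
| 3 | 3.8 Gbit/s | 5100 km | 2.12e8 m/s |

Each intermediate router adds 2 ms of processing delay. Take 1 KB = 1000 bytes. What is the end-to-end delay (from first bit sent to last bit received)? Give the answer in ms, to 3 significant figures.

55.6 ms

L = 67200 bits.
Transmission delays (L/R per hop): 0.00373333, 0.0056, 0.0176842 ms; sum = 0.0270175 ms.
Propagation delays (d/s per hop): 11.866, 15.7, 24.0566 ms; sum = 51.6226 ms.
Processing at 2 router(s): 2 × 2 ms = 4 ms.
End-to-end = 55.6 ms.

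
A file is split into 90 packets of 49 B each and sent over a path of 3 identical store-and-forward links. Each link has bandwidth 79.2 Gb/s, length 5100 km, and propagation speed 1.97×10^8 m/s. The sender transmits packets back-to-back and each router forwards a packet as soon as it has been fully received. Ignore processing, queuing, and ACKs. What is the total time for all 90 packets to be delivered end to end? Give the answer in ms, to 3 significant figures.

77.7 ms

Per-hop transmission t_tx = L/R = 392/79200000000 = 4.94949e-06 ms.
Per-hop propagation t_prop = 5100000/197000000 = 25.8883 ms.
Pipeline fill: first packet needs 3·t_tx to clear all hops; remaining 89 packets each add one t_tx.
Total = (3+90-1)·t_tx + 3·t_prop = 92·4.94949e-06 + 3·25.8883 = 77.7 ms.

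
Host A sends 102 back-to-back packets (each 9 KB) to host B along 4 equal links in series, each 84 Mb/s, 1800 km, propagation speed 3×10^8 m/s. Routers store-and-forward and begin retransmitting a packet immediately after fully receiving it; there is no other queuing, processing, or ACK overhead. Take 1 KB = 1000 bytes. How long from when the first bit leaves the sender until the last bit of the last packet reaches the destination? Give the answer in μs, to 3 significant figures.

Per-hop transmission t_tx = L/R = 72000/84000000 = 857.143 μs.
Per-hop propagation t_prop = 1800000/300000000 = 6000 μs.
Pipeline fill: first packet needs 4·t_tx to clear all hops; remaining 101 packets each add one t_tx.
Total = (4+102-1)·t_tx + 4·t_prop = 105·857.143 + 4·6000 = 114000 μs.

114000 μs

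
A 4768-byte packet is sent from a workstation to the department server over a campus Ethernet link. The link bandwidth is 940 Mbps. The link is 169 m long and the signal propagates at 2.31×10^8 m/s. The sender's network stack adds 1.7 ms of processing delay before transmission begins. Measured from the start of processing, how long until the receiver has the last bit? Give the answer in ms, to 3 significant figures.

L = 4768 × 8 = 38144 bits.
Transmission delay = L/R = 38144 / 940000000 = 0.0405787 ms.
Propagation delay = d/s = 169 m / 231000000 m/s = 0.000731602 ms.
Plus processing delay 1.7 ms = 1.7 ms.
Total = 1.74 ms.

1.74 ms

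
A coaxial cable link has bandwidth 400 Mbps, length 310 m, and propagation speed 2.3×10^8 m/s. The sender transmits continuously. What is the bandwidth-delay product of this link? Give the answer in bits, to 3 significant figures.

539 bits

Propagation delay = 310 / 2.3e+08 = 1.34783e-06 s.
BDP = R × t_prop = 400000000 × 1.34783e-06 = 539.13 bits.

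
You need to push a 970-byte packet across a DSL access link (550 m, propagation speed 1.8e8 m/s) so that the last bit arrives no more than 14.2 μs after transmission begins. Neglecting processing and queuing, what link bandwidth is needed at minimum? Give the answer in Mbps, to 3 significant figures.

L = 7760 bits.
Propagation delay = 550 / 180000000 = 3.05556 μs.
Transmission budget = 14.2 − 3.05556 = 11.1444 μs.
R ≥ L / t_tx = 7760 bits / 1.11444e-05 s = 696 Mbps.

696 Mbps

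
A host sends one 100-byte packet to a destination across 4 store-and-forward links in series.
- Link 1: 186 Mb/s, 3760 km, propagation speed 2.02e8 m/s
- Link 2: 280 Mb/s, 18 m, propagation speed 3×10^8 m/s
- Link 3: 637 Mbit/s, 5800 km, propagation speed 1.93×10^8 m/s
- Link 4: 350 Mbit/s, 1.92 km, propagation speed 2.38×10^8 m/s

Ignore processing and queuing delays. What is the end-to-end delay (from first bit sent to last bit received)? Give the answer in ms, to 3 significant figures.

L = 100 × 8 = 800 bits.
Transmission delays (L/R per hop): 0.00430108, 0.00285714, 0.00125589, 0.00228571 ms; sum = 0.0106998 ms.
Propagation delays (d/s per hop): 18.6139, 6e-05, 30.0518, 0.00806723 ms; sum = 48.6738 ms.
End-to-end = 48.7 ms.

48.7 ms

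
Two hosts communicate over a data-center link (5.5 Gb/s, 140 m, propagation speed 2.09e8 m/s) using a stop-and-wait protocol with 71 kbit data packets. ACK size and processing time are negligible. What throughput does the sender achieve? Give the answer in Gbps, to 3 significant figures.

t_tx = L/R = 71000/5500000000 = 1.29091e-05 s.
t_prop = 140/209000000 = 6.69856e-07 s; RTT = 1.33971e-06 s.
Cycle = t_tx + RTT = 1.42488e-05 s.
Throughput = L / cycle = 71000 / 1.42488e-05 = 4.98 Gbps.

4.98 Gbps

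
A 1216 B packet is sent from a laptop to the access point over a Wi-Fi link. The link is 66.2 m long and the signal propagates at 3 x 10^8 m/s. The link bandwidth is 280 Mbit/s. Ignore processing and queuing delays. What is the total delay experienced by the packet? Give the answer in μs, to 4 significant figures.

L = 1216 × 8 = 9728 bits.
Transmission delay = L/R = 9728 / 280000000 = 34.7429 μs.
Propagation delay = d/s = 66.2 m / 300000000 m/s = 0.220667 μs.
Total = 34.96 μs.

34.96 μs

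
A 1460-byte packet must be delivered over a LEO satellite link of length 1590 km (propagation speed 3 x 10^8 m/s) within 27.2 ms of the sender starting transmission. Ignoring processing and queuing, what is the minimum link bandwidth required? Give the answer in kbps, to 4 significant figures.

L = 11680 bits.
Propagation delay = 1590000 / 300000000 = 5.3 ms.
Transmission budget = 27.2 − 5.3 = 21.9 ms.
R ≥ L / t_tx = 11680 bits / 0.0219 s = 533.3 kbps.

533.3 kbps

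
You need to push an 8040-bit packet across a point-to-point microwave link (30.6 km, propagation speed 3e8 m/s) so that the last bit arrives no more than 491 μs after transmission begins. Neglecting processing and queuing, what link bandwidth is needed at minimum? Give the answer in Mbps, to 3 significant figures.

Propagation delay = 30600 / 300000000 = 102 μs.
Transmission budget = 491 − 102 = 389 μs.
R ≥ L / t_tx = 8040 bits / 0.000389 s = 20.7 Mbps.

20.7 Mbps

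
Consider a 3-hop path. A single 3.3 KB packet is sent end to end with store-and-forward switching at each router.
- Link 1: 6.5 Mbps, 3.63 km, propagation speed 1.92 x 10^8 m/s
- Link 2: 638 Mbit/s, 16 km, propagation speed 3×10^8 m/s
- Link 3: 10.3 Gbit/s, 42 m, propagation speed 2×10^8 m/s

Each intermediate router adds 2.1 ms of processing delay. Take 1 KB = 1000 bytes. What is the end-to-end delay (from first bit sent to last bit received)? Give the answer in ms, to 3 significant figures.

L = 26400 bits.
Transmission delays (L/R per hop): 4.06154, 0.0413793, 0.00256311 ms; sum = 4.10548 ms.
Propagation delays (d/s per hop): 0.0189063, 0.0533333, 0.00021 ms; sum = 0.0724496 ms.
Processing at 2 router(s): 2 × 2.1 ms = 4.2 ms.
End-to-end = 8.38 ms.

8.38 ms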